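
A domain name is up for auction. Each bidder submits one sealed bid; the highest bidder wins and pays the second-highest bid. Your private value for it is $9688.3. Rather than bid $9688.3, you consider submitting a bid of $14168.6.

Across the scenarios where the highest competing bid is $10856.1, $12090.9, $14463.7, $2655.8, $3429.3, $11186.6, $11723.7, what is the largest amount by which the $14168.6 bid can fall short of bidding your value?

$2402.6

$10856.1: truthful gives $0, deviation gives −$1167.8 → loss $1167.8.
$12090.9: truthful gives $0, deviation gives −$2402.6 → loss $2402.6.
$14463.7: same outcome either way → loss $0.
$2655.8: same outcome either way → loss $0.
$3429.3: same outcome either way → loss $0.
$11186.6: truthful gives $0, deviation gives −$1498.3 → loss $1498.3.
$11723.7: truthful gives $0, deviation gives −$2035.4 → loss $2035.4.
Maximum loss: $2402.6.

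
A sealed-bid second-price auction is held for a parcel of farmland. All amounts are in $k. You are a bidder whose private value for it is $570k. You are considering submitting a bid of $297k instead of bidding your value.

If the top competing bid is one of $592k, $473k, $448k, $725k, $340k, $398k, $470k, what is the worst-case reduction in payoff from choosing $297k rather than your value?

$592k: same outcome either way → loss $0k.
$473k: truthful gives $97k, deviation gives $0k → loss $97k.
$448k: truthful gives $122k, deviation gives $0k → loss $122k.
$725k: same outcome either way → loss $0k.
$340k: truthful gives $230k, deviation gives $0k → loss $230k.
$398k: truthful gives $172k, deviation gives $0k → loss $172k.
$470k: truthful gives $100k, deviation gives $0k → loss $100k.
Maximum loss: $230k.

$230k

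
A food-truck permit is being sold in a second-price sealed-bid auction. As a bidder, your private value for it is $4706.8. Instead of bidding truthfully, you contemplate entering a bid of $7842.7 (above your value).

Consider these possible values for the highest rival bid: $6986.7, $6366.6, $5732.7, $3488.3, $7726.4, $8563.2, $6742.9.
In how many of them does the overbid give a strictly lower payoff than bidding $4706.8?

The deviation hurts exactly when the highest competing bid lies strictly between $4706.8 and $7842.7 — overbidding then wins at a price above your value.
$6986.7: inside the interval → strictly worse (loss $2279.9).
$6366.6: inside the interval → strictly worse (loss $1659.8).
$5732.7: inside the interval → strictly worse (loss $1025.9).
$3488.3: below both → same outcome either way.
$7726.4: inside the interval → strictly worse (loss $3019.6).
$8563.2: above both → same outcome either way.
$6742.9: inside the interval → strictly worse (loss $2036.1).
Count: 5.

5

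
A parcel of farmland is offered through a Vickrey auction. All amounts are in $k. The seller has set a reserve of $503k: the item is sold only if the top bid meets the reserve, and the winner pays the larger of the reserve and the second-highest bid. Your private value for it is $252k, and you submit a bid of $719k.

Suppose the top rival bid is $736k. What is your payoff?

Your bid $719k is below the highest competing bid $736k, so you lose. Payoff $0k.

$0k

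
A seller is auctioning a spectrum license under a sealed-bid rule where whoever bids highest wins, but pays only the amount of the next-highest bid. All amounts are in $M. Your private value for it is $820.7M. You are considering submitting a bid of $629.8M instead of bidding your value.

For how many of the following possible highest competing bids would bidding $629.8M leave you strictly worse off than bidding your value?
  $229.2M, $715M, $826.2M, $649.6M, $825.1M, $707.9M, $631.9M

4

The deviation hurts exactly when the highest competing bid lies strictly between $629.8M and $820.7M — underbidding then forfeits a profitable win.
$229.2M: below both → same outcome either way.
$715M: inside the interval → strictly worse (loss $105.7M).
$826.2M: above both → same outcome either way.
$649.6M: inside the interval → strictly worse (loss $171.1M).
$825.1M: above both → same outcome either way.
$707.9M: inside the interval → strictly worse (loss $112.8M).
$631.9M: inside the interval → strictly worse (loss $188.8M).
Count: 4.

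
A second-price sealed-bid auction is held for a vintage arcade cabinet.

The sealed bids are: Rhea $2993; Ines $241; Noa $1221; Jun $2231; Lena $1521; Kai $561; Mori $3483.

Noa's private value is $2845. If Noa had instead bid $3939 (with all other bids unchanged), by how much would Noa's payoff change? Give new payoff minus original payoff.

−$638

The highest bid among the other bidders is $3483; Noa's bid doesn't change that.
Original bid $1221: Noa is not highest (top rival bid is $3483); payoff $0.
Alternative bid $3939: Noa is highest, pays the top rival bid $3483; payoff $2845 − $3483 = −$638.
Change in payoff = −$638 − ($0) = −$638.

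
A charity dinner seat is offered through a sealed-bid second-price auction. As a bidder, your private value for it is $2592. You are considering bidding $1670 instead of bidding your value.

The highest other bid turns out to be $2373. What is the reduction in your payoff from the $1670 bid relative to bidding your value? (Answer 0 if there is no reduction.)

$219

Bidding your value $2592: you win (since $2592 > $2373) and pay $2373. Payoff $219.
Bidding $1670: you lose. Payoff $0.
The competing bid $2373 lies between your shaded bid and your value, so underbidding forfeits an item you could have won at a profitable price.
Loss from deviating = $219 − ($0) = $219.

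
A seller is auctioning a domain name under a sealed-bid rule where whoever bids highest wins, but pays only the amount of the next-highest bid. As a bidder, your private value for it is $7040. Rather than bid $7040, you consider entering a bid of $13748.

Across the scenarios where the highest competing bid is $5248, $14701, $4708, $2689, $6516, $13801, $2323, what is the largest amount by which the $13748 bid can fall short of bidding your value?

$0

$5248: same outcome either way → loss $0.
$14701: same outcome either way → loss $0.
$4708: same outcome either way → loss $0.
$2689: same outcome either way → loss $0.
$6516: same outcome either way → loss $0.
$13801: same outcome either way → loss $0.
$2323: same outcome either way → loss $0.
Maximum loss: $0.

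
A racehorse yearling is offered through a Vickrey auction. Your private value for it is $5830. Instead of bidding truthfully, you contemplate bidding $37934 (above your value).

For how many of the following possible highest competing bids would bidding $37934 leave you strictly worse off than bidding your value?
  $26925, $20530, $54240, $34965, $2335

The deviation hurts exactly when the highest competing bid lies strictly between $5830 and $37934 — overbidding then wins at a price above your value.
$26925: inside the interval → strictly worse (loss $21095).
$20530: inside the interval → strictly worse (loss $14700).
$54240: above both → same outcome either way.
$34965: inside the interval → strictly worse (loss $29135).
$2335: below both → same outcome either way.
Count: 3.

3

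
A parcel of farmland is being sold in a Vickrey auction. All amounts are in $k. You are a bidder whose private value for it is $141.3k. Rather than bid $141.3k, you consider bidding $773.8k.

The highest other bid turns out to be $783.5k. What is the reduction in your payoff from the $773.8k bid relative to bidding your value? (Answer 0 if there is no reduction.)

$0k

Bidding your value $141.3k: you lose (since $141.3k < $783.5k). Payoff $0k.
Bidding $773.8k: you lose. Payoff $0k.
Difference = $0k − $0k = $0k; both bids lead to the same outcome because the competing bid is above both your value and your alternative bid.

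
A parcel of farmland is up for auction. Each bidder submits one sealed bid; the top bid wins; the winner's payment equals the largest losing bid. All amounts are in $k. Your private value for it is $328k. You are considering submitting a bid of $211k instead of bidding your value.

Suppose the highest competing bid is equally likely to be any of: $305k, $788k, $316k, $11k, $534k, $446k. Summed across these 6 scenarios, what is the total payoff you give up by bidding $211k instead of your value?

$35k

The deviation costs you only when the competing bid falls strictly between $211k and $328k; elsewhere both bids give the same outcome.
$305k: truthful payoff $23k, deviation payoff $0k → loss $23k.
$788k: outcomes coincide → loss $0k.
$316k: truthful payoff $12k, deviation payoff $0k → loss $12k.
$11k: outcomes coincide → loss $0k.
$534k: outcomes coincide → loss $0k.
$446k: outcomes coincide → loss $0k.
Total loss = $23k + $12k = $35k.
Truthful bidding weakly dominates here: raising your bid can only win items priced above your value, and lowering it can only forfeit items priced below.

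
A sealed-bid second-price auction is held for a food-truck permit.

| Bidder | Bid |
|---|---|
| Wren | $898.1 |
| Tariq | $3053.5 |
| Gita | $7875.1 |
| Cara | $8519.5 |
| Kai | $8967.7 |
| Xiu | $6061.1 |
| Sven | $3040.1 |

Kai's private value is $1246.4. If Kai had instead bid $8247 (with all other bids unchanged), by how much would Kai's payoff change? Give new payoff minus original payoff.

The highest bid among the other bidders is $8519.5; Kai's bid doesn't change that.
Original bid $8967.7: Kai is highest, pays the top rival bid $8519.5; payoff $1246.4 − $8519.5 = −$7273.1.
Alternative bid $8247: Kai is not highest (top rival bid is $8519.5); payoff $0.
Change in payoff = $0 − (−$7273.1) = $7273.1.

$7273.1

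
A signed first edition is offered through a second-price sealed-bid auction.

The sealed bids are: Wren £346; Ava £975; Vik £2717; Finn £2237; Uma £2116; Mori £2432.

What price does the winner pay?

£2432

Highest bid: Vik at £2717, so Vik wins.
Second-highest bid: Mori at £2432 — that is the price the winner pays.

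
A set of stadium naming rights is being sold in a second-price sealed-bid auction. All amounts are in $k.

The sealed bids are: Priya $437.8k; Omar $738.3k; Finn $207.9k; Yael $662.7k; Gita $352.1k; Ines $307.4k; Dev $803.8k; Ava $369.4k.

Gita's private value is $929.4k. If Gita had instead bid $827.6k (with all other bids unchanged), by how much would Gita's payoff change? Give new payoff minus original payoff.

The highest bid among the other bidders is $803.8k; Gita's bid doesn't change that.
Original bid $352.1k: Gita is not highest (top rival bid is $803.8k); payoff $0k.
Alternative bid $827.6k: Gita is highest, pays the top rival bid $803.8k; payoff $929.4k − $803.8k = $125.6k.
Change in payoff = $125.6k − ($0k) = $125.6k.

$125.6k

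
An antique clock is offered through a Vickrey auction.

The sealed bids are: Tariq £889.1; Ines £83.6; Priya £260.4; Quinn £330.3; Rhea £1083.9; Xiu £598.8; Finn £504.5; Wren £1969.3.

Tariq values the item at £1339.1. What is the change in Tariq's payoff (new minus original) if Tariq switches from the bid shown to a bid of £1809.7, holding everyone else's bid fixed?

£0

The highest bid among the other bidders is £1969.3; Tariq's bid doesn't change that.
Original bid £889.1: Tariq is not highest (top rival bid is £1969.3); payoff £0.
Alternative bid £1809.7: Tariq is not highest (top rival bid is £1969.3); payoff £0.
Change in payoff = £0 − (£0) = £0.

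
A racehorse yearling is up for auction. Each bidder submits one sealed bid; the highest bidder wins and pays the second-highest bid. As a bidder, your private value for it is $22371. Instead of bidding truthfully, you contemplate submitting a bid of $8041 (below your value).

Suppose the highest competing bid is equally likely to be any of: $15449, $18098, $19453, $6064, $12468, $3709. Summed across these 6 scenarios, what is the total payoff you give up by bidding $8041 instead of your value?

The deviation costs you only when the competing bid falls strictly between $8041 and $22371; elsewhere both bids give the same outcome.
$15449: truthful payoff $6922, deviation payoff $0 → loss $6922.
$18098: truthful payoff $4273, deviation payoff $0 → loss $4273.
$19453: truthful payoff $2918, deviation payoff $0 → loss $2918.
$6064: outcomes coincide → loss $0.
$12468: truthful payoff $9903, deviation payoff $0 → loss $9903.
$3709: outcomes coincide → loss $0.
Total loss = $6922 + $4273 + $2918 + $9903 = $24016.

$24016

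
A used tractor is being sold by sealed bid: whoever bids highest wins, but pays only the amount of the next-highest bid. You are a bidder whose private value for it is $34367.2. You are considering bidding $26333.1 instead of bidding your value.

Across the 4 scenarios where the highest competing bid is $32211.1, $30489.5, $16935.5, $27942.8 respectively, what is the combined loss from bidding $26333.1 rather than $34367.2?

The deviation costs you only when the competing bid falls strictly between $26333.1 and $34367.2; elsewhere both bids give the same outcome.
$32211.1: truthful payoff $2156.1, deviation payoff $0 → loss $2156.1.
$30489.5: truthful payoff $3877.7, deviation payoff $0 → loss $3877.7.
$16935.5: outcomes coincide → loss $0.
$27942.8: truthful payoff $6424.4, deviation payoff $0 → loss $6424.4.
Total loss = $2156.1 + $3877.7 + $6424.4 = $12458.2.

$12458.2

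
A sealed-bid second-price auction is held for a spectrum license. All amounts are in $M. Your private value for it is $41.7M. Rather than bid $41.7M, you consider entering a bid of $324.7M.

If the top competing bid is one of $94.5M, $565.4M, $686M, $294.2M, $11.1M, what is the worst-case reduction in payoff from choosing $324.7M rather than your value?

$252.5M

$94.5M: truthful gives $0M, deviation gives −$52.8M → loss $52.8M.
$565.4M: same outcome either way → loss $0M.
$686M: same outcome either way → loss $0M.
$294.2M: truthful gives $0M, deviation gives −$252.5M → loss $252.5M.
$11.1M: same outcome either way → loss $0M.
Maximum loss: $252.5M.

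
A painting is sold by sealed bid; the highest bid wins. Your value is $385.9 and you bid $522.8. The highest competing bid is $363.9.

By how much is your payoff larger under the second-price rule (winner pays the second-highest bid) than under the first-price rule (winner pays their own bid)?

$158.9

You have the highest bid, so you win under either rule.
Second-price: pay $363.9 → payoff $22.
First-price: pay your own bid $522.8 → payoff −$136.9.
Difference = $22 − (−$136.9) = $158.9.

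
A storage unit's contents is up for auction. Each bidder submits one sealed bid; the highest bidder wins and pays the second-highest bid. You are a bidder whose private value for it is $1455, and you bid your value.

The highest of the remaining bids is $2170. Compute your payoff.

$0

Your bid $1455 is below the highest competing bid $2170, so you lose.
A losing bidder pays nothing and receives nothing: payoff = $0.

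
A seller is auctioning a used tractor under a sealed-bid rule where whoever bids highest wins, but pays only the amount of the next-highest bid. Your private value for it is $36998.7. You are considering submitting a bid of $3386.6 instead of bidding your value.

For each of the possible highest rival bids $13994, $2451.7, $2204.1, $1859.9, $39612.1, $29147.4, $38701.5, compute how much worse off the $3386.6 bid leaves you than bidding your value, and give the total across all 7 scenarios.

The deviation costs you only when the competing bid falls strictly between $3386.6 and $36998.7; elsewhere both bids give the same outcome.
$13994: truthful payoff $23004.7, deviation payoff $0 → loss $23004.7.
$2451.7: outcomes coincide → loss $0.
$2204.1: outcomes coincide → loss $0.
$1859.9: outcomes coincide → loss $0.
$39612.1: outcomes coincide → loss $0.
$29147.4: truthful payoff $7851.3, deviation payoff $0 → loss $7851.3.
$38701.5: outcomes coincide → loss $0.
Total loss = $23004.7 + $7851.3 = $30856.

$30856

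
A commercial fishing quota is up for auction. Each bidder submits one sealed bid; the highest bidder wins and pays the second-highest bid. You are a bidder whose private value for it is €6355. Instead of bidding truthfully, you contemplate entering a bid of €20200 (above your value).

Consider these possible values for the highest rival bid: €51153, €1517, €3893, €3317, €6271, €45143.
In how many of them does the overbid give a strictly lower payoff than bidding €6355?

0

The deviation hurts exactly when the highest competing bid lies strictly between €6355 and €20200 — overbidding then wins at a price above your value.
€51153: above both → same outcome either way.
€1517: below both → same outcome either way.
€3893: below both → same outcome either way.
€3317: below both → same outcome either way.
€6271: below both → same outcome either way.
€45143: above both → same outcome either way.
Count: 0.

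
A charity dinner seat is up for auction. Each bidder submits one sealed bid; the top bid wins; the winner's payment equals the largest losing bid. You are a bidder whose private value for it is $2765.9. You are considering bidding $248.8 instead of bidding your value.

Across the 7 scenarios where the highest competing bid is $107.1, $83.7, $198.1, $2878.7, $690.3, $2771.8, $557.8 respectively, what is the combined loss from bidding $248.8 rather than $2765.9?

$4283.7

The deviation costs you only when the competing bid falls strictly between $248.8 and $2765.9; elsewhere both bids give the same outcome.
$107.1: outcomes coincide → loss $0.
$83.7: outcomes coincide → loss $0.
$198.1: outcomes coincide → loss $0.
$2878.7: outcomes coincide → loss $0.
$690.3: truthful payoff $2075.6, deviation payoff $0 → loss $2075.6.
$2771.8: outcomes coincide → loss $0.
$557.8: truthful payoff $2208.1, deviation payoff $0 → loss $2208.1.
Total loss = $2075.6 + $2208.1 = $4283.7.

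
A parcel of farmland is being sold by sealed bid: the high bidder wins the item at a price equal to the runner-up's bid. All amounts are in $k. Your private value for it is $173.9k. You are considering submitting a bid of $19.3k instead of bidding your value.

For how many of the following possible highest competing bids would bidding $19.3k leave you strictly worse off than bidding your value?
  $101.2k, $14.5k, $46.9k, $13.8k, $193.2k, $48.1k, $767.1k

The deviation hurts exactly when the highest competing bid lies strictly between $19.3k and $173.9k — underbidding then forfeits a profitable win.
$101.2k: inside the interval → strictly worse (loss $72.7k).
$14.5k: below both → same outcome either way.
$46.9k: inside the interval → strictly worse (loss $127k).
$13.8k: below both → same outcome either way.
$193.2k: above both → same outcome either way.
$48.1k: inside the interval → strictly worse (loss $125.8k).
$767.1k: above both → same outcome either way.
Count: 3.

3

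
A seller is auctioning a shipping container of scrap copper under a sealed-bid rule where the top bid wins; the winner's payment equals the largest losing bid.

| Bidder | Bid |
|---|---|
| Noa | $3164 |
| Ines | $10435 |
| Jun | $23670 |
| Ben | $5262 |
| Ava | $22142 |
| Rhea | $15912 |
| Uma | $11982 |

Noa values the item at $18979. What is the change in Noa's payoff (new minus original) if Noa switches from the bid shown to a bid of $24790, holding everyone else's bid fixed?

−$4691

The highest bid among the other bidders is $23670; Noa's bid doesn't change that.
Original bid $3164: Noa is not highest (top rival bid is $23670); payoff $0.
Alternative bid $24790: Noa is highest, pays the top rival bid $23670; payoff $18979 − $23670 = −$4691.
Change in payoff = −$4691 − ($0) = −$4691.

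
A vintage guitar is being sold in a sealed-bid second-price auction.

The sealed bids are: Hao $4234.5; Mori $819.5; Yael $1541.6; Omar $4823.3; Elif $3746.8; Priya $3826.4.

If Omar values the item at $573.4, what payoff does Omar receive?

−$3661.1

Highest bid: Omar at $4823.3, so Omar wins.
Second-highest bid: Hao at $4234.5 — that is the price the winner pays.
Omar's payoff = value − price = $573.4 − $4234.5 = −$3661.1.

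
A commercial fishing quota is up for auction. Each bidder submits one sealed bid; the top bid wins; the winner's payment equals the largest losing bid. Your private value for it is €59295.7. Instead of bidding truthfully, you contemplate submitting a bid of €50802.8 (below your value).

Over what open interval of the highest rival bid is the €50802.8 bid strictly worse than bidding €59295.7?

If the competing bid is below €50802.8, both bids win at the same price — no difference.
If it is above €59295.7, both bids lose — no difference.
If it lies strictly between €50802.8 and €59295.7, bidding your value wins at a price below your value (positive payoff) while bidding €50802.8 loses (payoff 0).
So the deviation strictly hurts on the open interval (€50802.8, €59295.7).

(€50802.8, €59295.7)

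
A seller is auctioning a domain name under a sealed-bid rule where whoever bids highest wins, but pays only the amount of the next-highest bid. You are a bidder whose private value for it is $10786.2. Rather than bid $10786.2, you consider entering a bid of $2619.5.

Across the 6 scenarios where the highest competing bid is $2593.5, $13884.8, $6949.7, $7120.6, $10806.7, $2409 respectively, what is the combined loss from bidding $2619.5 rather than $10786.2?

$7502.1

The deviation costs you only when the competing bid falls strictly between $2619.5 and $10786.2; elsewhere both bids give the same outcome.
$2593.5: outcomes coincide → loss $0.
$13884.8: outcomes coincide → loss $0.
$6949.7: truthful payoff $3836.5, deviation payoff $0 → loss $3836.5.
$7120.6: truthful payoff $3665.6, deviation payoff $0 → loss $3665.6.
$10806.7: outcomes coincide → loss $0.
$2409: outcomes coincide → loss $0.
Total loss = $3836.5 + $3665.6 = $7502.1.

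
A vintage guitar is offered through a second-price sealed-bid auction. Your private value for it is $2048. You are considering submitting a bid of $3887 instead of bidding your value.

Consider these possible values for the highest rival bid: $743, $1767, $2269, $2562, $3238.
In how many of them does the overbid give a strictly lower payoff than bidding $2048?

The deviation hurts exactly when the highest competing bid lies strictly between $2048 and $3887 — overbidding then wins at a price above your value.
$743: below both → same outcome either way.
$1767: below both → same outcome either way.
$2269: inside the interval → strictly worse (loss $221).
$2562: inside the interval → strictly worse (loss $514).
$3238: inside the interval → strictly worse (loss $1190).
Count: 3.

3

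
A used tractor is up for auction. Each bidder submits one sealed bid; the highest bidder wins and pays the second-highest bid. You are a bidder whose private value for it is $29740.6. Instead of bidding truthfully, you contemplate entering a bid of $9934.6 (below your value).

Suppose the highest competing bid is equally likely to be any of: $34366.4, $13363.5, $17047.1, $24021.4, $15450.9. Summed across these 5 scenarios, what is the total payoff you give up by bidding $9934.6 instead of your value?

The deviation costs you only when the competing bid falls strictly between $9934.6 and $29740.6; elsewhere both bids give the same outcome.
$34366.4: outcomes coincide → loss $0.
$13363.5: truthful payoff $16377.1, deviation payoff $0 → loss $16377.1.
$17047.1: truthful payoff $12693.5, deviation payoff $0 → loss $12693.5.
$24021.4: truthful payoff $5719.2, deviation payoff $0 → loss $5719.2.
$15450.9: truthful payoff $14289.7, deviation payoff $0 → loss $14289.7.
Total loss = $16377.1 + $12693.5 + $5719.2 + $14289.7 = $49079.5.
In a second-price auction your bid sets only whether you win, not what you pay, so bidding your true value is weakly dominant.

$49079.5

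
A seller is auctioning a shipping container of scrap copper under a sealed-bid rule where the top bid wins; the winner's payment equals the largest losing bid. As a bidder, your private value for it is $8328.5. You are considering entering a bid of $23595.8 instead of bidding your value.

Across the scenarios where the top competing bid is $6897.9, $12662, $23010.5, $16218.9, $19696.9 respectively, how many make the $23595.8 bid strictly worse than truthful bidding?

The deviation hurts exactly when the highest competing bid lies strictly between $8328.5 and $23595.8 — overbidding then wins at a price above your value.
$6897.9: below both → same outcome either way.
$12662: inside the interval → strictly worse (loss $4333.5).
$23010.5: inside the interval → strictly worse (loss $14682).
$16218.9: inside the interval → strictly worse (loss $7890.4).
$19696.9: inside the interval → strictly worse (loss $11368.4).
Count: 4.

4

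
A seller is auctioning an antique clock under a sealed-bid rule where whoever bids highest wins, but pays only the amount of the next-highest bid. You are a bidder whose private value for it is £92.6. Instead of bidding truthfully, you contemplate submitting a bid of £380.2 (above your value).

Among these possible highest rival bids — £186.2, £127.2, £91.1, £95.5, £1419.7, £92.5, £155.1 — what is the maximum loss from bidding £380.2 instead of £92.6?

£186.2: truthful gives £0, deviation gives −£93.6 → loss £93.6.
£127.2: truthful gives £0, deviation gives −£34.6 → loss £34.6.
£91.1: same outcome either way → loss £0.
£95.5: truthful gives £0, deviation gives −£2.9 → loss £2.9.
£1419.7: same outcome either way → loss £0.
£92.5: same outcome either way → loss £0.
£155.1: truthful gives £0, deviation gives −£62.5 → loss £62.5.
Maximum loss: £93.6.

£93.6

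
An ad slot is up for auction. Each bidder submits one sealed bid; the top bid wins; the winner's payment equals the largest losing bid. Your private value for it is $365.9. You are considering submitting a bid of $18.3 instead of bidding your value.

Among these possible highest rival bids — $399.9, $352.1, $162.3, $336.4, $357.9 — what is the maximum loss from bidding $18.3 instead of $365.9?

$203.6

$399.9: same outcome either way → loss $0.
$352.1: truthful gives $13.8, deviation gives $0 → loss $13.8.
$162.3: truthful gives $203.6, deviation gives $0 → loss $203.6.
$336.4: truthful gives $29.5, deviation gives $0 → loss $29.5.
$357.9: truthful gives $8, deviation gives $0 → loss $8.
Maximum loss: $203.6.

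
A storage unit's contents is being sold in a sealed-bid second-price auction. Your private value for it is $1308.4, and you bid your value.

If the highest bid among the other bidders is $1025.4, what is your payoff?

$283

Your bid $1308.4 exceeds the highest competing bid $1025.4, so you win.
In a second-price auction the winner pays the second-highest bid, $1025.4.
Payoff = value − price = $1308.4 − $1025.4 = $283.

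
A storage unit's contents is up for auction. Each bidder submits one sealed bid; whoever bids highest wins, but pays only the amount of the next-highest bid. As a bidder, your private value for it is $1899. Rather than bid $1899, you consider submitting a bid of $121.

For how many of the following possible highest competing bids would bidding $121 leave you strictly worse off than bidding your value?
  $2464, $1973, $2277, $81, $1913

0

The deviation hurts exactly when the highest competing bid lies strictly between $121 and $1899 — underbidding then forfeits a profitable win.
$2464: above both → same outcome either way.
$1973: above both → same outcome either way.
$2277: above both → same outcome either way.
$81: below both → same outcome either way.
$1913: above both → same outcome either way.
Count: 0.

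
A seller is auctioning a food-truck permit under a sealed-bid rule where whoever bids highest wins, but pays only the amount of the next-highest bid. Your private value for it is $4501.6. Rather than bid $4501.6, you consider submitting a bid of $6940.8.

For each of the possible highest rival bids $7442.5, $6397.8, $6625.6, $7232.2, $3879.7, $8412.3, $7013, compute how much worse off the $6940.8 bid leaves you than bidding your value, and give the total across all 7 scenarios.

The deviation costs you only when the competing bid falls strictly between $4501.6 and $6940.8; elsewhere both bids give the same outcome.
$7442.5: outcomes coincide → loss $0.
$6397.8: truthful payoff $0, deviation payoff −$1896.2 → loss $1896.2.
$6625.6: truthful payoff $0, deviation payoff −$2124 → loss $2124.
$7232.2: outcomes coincide → loss $0.
$3879.7: outcomes coincide → loss $0.
$8412.3: outcomes coincide → loss $0.
$7013: outcomes coincide → loss $0.
Total loss = $1896.2 + $2124 = $4020.2.
In a second-price auction your bid sets only whether you win, not what you pay, so bidding your true value is weakly dominant.

$4020.2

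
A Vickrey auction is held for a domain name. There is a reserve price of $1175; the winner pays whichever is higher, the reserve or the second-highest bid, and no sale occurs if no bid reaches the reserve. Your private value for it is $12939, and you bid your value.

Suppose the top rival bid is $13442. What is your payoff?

Your bid $12939 is below the highest competing bid $13442, so you lose. Payoff $0.

$0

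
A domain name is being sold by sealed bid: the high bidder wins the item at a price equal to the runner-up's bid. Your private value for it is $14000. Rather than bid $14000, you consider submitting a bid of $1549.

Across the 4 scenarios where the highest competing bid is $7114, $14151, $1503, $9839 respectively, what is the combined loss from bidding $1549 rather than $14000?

$11047

The deviation costs you only when the competing bid falls strictly between $1549 and $14000; elsewhere both bids give the same outcome.
$7114: truthful payoff $6886, deviation payoff $0 → loss $6886.
$14151: outcomes coincide → loss $0.
$1503: outcomes coincide → loss $0.
$9839: truthful payoff $4161, deviation payoff $0 → loss $4161.
Total loss = $6886 + $4161 = $11047.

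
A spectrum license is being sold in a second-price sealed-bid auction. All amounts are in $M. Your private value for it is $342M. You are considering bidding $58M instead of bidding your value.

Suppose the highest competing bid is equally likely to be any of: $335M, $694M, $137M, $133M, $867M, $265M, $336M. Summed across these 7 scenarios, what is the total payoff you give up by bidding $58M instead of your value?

The deviation costs you only when the competing bid falls strictly between $58M and $342M; elsewhere both bids give the same outcome.
$335M: truthful payoff $7M, deviation payoff $0M → loss $7M.
$694M: outcomes coincide → loss $0M.
$137M: truthful payoff $205M, deviation payoff $0M → loss $205M.
$133M: truthful payoff $209M, deviation payoff $0M → loss $209M.
$867M: outcomes coincide → loss $0M.
$265M: truthful payoff $77M, deviation payoff $0M → loss $77M.
$336M: truthful payoff $6M, deviation payoff $0M → loss $6M.
Total loss = $7M + $205M + $209M + $77M + $6M = $504M.
Truthful bidding weakly dominates here: raising your bid can only win items priced above your value, and lowering it can only forfeit items priced below.

$504M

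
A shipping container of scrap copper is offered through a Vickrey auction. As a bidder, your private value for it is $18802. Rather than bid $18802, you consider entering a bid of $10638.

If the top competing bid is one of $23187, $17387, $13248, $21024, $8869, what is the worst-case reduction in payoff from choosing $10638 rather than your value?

$23187: same outcome either way → loss $0.
$17387: truthful gives $1415, deviation gives $0 → loss $1415.
$13248: truthful gives $5554, deviation gives $0 → loss $5554.
$21024: same outcome either way → loss $0.
$8869: same outcome either way → loss $0.
Maximum loss: $5554.

$5554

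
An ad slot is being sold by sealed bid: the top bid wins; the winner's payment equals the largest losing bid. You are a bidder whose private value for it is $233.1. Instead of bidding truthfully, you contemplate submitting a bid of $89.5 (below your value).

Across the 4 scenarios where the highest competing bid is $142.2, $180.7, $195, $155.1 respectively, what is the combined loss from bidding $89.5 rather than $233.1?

$259.4

The deviation costs you only when the competing bid falls strictly between $89.5 and $233.1; elsewhere both bids give the same outcome.
$142.2: truthful payoff $90.9, deviation payoff $0 → loss $90.9.
$180.7: truthful payoff $52.4, deviation payoff $0 → loss $52.4.
$195: truthful payoff $38.1, deviation payoff $0 → loss $38.1.
$155.1: truthful payoff $78, deviation payoff $0 → loss $78.
Total loss = $90.9 + $52.4 + $38.1 + $78 = $259.4.
Because the price is fixed by the runner-up's bid, deviating from your value can only change a good outcome into a bad one — never the reverse.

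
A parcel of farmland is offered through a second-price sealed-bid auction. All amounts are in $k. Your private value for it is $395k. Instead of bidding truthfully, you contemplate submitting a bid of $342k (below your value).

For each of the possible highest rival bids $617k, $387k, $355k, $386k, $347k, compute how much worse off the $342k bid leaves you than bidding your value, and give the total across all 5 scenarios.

The deviation costs you only when the competing bid falls strictly between $342k and $395k; elsewhere both bids give the same outcome.
$617k: outcomes coincide → loss $0k.
$387k: truthful payoff $8k, deviation payoff $0k → loss $8k.
$355k: truthful payoff $40k, deviation payoff $0k → loss $40k.
$386k: truthful payoff $9k, deviation payoff $0k → loss $9k.
$347k: truthful payoff $48k, deviation payoff $0k → loss $48k.
Total loss = $8k + $40k + $9k + $48k = $105k.
In a second-price auction your bid sets only whether you win, not what you pay, so bidding your true value is weakly dominant.

$105k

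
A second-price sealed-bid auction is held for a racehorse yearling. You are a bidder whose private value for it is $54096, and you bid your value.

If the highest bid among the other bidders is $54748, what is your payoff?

$0

Your bid $54096 is below the highest competing bid $54748, so you lose.
A losing bidder pays nothing and receives nothing: payoff = $0.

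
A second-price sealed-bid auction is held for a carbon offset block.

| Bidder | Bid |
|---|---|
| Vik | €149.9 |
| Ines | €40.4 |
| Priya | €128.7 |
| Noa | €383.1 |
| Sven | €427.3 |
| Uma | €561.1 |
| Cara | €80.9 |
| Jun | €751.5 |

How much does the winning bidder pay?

€561.1

Highest bid: Jun at €751.5, so Jun wins.
Second-highest bid: Uma at €561.1 — that is the price the winner pays.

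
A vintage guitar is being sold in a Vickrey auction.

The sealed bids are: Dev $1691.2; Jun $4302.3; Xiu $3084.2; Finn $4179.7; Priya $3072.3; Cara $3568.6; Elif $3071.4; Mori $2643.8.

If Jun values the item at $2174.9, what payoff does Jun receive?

−$2004.8

Highest bid: Jun at $4302.3, so Jun wins.
Second-highest bid: Finn at $4179.7 — that is the price the winner pays.
Jun's payoff = value − price = $2174.9 − $4179.7 = −$2004.8.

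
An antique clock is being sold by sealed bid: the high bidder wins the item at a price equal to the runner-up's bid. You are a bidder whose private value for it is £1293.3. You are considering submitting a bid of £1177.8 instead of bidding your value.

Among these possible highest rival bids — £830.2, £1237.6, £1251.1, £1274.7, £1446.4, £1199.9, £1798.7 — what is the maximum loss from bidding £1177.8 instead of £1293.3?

£830.2: same outcome either way → loss £0.
£1237.6: truthful gives £55.7, deviation gives £0 → loss £55.7.
£1251.1: truthful gives £42.2, deviation gives £0 → loss £42.2.
£1274.7: truthful gives £18.6, deviation gives £0 → loss £18.6.
£1446.4: same outcome either way → loss £0.
£1199.9: truthful gives £93.4, deviation gives £0 → loss £93.4.
£1798.7: same outcome either way → loss £0.
Maximum loss: £93.4.

£93.4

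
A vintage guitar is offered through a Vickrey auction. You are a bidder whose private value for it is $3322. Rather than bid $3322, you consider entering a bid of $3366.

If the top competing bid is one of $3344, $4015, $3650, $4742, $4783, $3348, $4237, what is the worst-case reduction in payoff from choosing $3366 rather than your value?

$3344: truthful gives $0, deviation gives −$22 → loss $22.
$4015: same outcome either way → loss $0.
$3650: same outcome either way → loss $0.
$4742: same outcome either way → loss $0.
$4783: same outcome either way → loss $0.
$3348: truthful gives $0, deviation gives −$26 → loss $26.
$4237: same outcome either way → loss $0.
Maximum loss: $26.

$26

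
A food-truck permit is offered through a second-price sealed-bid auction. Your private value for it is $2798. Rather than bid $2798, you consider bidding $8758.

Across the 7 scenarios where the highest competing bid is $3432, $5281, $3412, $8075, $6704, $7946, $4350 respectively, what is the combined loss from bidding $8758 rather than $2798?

$19614

The deviation costs you only when the competing bid falls strictly between $2798 and $8758; elsewhere both bids give the same outcome.
$3432: truthful payoff $0, deviation payoff −$634 → loss $634.
$5281: truthful payoff $0, deviation payoff −$2483 → loss $2483.
$3412: truthful payoff $0, deviation payoff −$614 → loss $614.
$8075: truthful payoff $0, deviation payoff −$5277 → loss $5277.
$6704: truthful payoff $0, deviation payoff −$3906 → loss $3906.
$7946: truthful payoff $0, deviation payoff −$5148 → loss $5148.
$4350: truthful payoff $0, deviation payoff −$1552 → loss $1552.
Total loss = $634 + $2483 + $614 + $5277 + $3906 + $5148 + $1552 = $19614.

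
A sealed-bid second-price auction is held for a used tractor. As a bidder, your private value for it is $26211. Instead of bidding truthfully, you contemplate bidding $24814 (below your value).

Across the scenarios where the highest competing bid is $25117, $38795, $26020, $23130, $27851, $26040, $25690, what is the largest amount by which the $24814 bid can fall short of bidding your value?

$25117: truthful gives $1094, deviation gives $0 → loss $1094.
$38795: same outcome either way → loss $0.
$26020: truthful gives $191, deviation gives $0 → loss $191.
$23130: same outcome either way → loss $0.
$27851: same outcome either way → loss $0.
$26040: truthful gives $171, deviation gives $0 → loss $171.
$25690: truthful gives $521, deviation gives $0 → loss $521.
Maximum loss: $1094.

$1094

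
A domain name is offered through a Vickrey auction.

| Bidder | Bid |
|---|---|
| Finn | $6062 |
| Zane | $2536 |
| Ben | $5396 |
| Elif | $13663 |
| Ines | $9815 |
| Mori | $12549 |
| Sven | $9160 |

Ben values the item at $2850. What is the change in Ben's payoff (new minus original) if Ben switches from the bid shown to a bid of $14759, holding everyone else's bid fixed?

The highest bid among the other bidders is $13663; Ben's bid doesn't change that.
Original bid $5396: Ben is not highest (top rival bid is $13663); payoff $0.
Alternative bid $14759: Ben is highest, pays the top rival bid $13663; payoff $2850 − $13663 = −$10813.
Change in payoff = −$10813 − ($0) = −$10813.

−$10813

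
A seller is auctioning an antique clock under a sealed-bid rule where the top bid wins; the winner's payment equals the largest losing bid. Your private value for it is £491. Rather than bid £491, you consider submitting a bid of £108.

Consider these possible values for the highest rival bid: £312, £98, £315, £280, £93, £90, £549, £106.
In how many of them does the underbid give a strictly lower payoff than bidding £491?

The deviation hurts exactly when the highest competing bid lies strictly between £108 and £491 — underbidding then forfeits a profitable win.
£312: inside the interval → strictly worse (loss £179).
£98: below both → same outcome either way.
£315: inside the interval → strictly worse (loss £176).
£280: inside the interval → strictly worse (loss £211).
£93: below both → same outcome either way.
£90: below both → same outcome either way.
£549: above both → same outcome either way.
£106: below both → same outcome either way.
Count: 3.

3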